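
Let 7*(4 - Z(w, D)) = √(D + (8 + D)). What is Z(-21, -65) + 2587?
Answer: 2591 - I*√122/7 ≈ 2591.0 - 1.5779*I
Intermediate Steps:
Z(w, D) = 4 - √(8 + 2*D)/7 (Z(w, D) = 4 - √(D + (8 + D))/7 = 4 - √(8 + 2*D)/7)
Z(-21, -65) + 2587 = (4 - √(8 + 2*(-65))/7) + 2587 = (4 - √(8 - 130)/7) + 2587 = (4 - I*√122/7) + 2587 = 2591 - I*√122/7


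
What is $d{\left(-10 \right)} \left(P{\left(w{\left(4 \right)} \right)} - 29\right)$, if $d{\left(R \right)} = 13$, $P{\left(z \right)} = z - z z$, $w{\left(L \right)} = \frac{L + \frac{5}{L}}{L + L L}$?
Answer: $- \frac{2396693}{6400} \approx -374.48$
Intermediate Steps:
$w{\left(L \right)} = \frac{L + \frac{5}{L}}{L + L^{2}}$
$P{\left(z \right)} = z - z^{2}$
$d{\left(-10 \right)} \left(P{\left(w{\left(4 \right)} \right)} - 29\right) = 13 \left(\frac{5 + 4^{2}}{16 \left(1 + 4\right)} \left(1 - \frac{5 + 4^{2}}{16 \left(1 + 4\right)}\right) - 29\right) = 13 \left(\frac{5 + 16}{16 \cdot 5} \left(1 - \frac{5 + 16}{16 \cdot 5}\right) - 29\right) = 13 \left(\frac{1}{16} \cdot \frac{1}{5} \cdot 21 \left(1 - \frac{1}{16} \cdot \frac{1}{5} \cdot 21\right) - 29\right) = 13 \left(\frac{21 \left(1 - \frac{21}{80}\right)}{80} - 29\right) = 13 \left(\frac{21}{80} \cdot \frac{59}{80} - 29\right) = 13 \left(\frac{1239}{6400} - 29\right) = 13 \left(- \frac{184361}{6400}\right) = - \frac{2396693}{6400}$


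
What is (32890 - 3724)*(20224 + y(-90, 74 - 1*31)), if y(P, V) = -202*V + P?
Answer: 333892368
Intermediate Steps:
y(P, V) = P - 202*V
(32890 - 3724)*(20224 + y(-90, 74 - 1*31)) = (32890 - 3724)*(20224 + (-90 - 202*(74 - 1*31))) = 29166*(20224 + (-90 - 202*(74 - 31))) = 29166*(20224 + (-90 - 202*43)) = 29166*(20224 + (-90 - 8686)) = 29166*(20224 - 8776) = 29166*11448 = 333892368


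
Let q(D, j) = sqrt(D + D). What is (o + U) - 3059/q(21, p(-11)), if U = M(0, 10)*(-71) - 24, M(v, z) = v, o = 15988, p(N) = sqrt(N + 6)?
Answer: 15964 - 437*sqrt(42)/6 ≈ 15492.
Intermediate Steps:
p(N) = sqrt(6 + N)
q(D, j) = sqrt(2)*sqrt(D) (q(D, j) = sqrt(2*D) = sqrt(2)*sqrt(D))
U = -24 (U = 0*(-71) - 24 = 0 - 24 = -24)
(o + U) - 3059/q(21, p(-11)) = (15988 - 24) - 3059*sqrt(42)/42 = 15964 - 3059*sqrt(42)/42 = 15964 - 437*sqrt(42)/6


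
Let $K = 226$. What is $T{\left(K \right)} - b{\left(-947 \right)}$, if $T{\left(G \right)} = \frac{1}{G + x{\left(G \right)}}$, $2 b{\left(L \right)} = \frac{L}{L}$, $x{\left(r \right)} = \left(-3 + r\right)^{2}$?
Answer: $- \frac{49953}{99910} \approx -0.49998$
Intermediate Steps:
$b{\left(L \right)} = \frac{1}{2}$ ($b{\left(L \right)} = \frac{L \frac{1}{L}}{2} = \frac{1}{2} \cdot 1 = \frac{1}{2}$)
$T{\left(G \right)} = \frac{1}{G + \left(-3 + G\right)^{2}}$
$T{\left(K \right)} - b{\left(-947 \right)} = \frac{1}{226 + \left(-3 + 226\right)^{2}} - \frac{1}{2} = \frac{1}{226 + 223^{2}} - \frac{1}{2} = \frac{1}{226 + 49729} - \frac{1}{2} = \frac{1}{49955} - \frac{1}{2} = - \frac{49953}{99910}$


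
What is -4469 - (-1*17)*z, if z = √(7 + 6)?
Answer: -4469 + 17*√13 ≈ -4407.7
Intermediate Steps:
z = √13 ≈ 3.6056
-4469 - (-1*17)*z = -4469 - (-1*17)*√13 = -4469 - (-17)*√13 = -4469 + 17*√13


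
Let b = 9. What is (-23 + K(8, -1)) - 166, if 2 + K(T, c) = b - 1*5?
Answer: -187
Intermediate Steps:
K(T, c) = 2 (K(T, c) = -2 + (9 - 1*5) = -2 + (9 - 5) = -2 + 4 = 2)
(-23 + K(8, -1)) - 166 = (-23 + 2) - 166 = -21 - 166 = -187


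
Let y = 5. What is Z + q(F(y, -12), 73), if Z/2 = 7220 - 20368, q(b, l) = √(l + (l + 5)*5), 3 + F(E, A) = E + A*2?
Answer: -26296 + √463 ≈ -26274.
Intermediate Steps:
F(E, A) = -3 + E + 2*A (F(E, A) = -3 + (E + A*2) = -3 + (E + 2*A) = -3 + E + 2*A)
q(b, l) = √(25 + 6*l) (q(b, l) = √(l + (5 + l)*5) = √(l + (25 + 5*l)) = √(25 + 6*l))
Z = -26296 (Z = 2*(7220 - 20368) = 2*(-13148) = -26296)
Z + q(F(y, -12), 73) = -26296 + √(25 + 6*73) = -26296 + √(25 + 438) = -26296 + √463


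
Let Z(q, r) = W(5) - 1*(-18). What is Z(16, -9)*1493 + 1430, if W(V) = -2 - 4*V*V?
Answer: -123982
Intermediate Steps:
W(V) = -2 - 4*V**2
Z(q, r) = -84 (Z(q, r) = (-2 - 4*5**2) - 1*(-18) = (-2 - 4*25) + 18 = (-2 - 100) + 18 = -102 + 18 = -84)
Z(16, -9)*1493 + 1430 = -84*1493 + 1430 = -125412 + 1430 = -123982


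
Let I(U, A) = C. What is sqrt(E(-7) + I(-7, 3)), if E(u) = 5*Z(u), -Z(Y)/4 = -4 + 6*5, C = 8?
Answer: 16*I*sqrt(2) ≈ 22.627*I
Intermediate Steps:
Z(Y) = -104 (Z(Y) = -4*(-4 + 6*5) = -4*(-4 + 30) = -4*26 = -104)
I(U, A) = 8
E(u) = -520 (E(u) = 5*(-104) = -520)
sqrt(E(-7) + I(-7, 3)) = sqrt(-520 + 8) = sqrt(-512) = 16*I*sqrt(2)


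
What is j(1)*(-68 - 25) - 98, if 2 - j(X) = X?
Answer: -191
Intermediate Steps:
j(X) = 2 - X
j(1)*(-68 - 25) - 98 = (2 - 1*1)*(-68 - 25) - 98 = (2 - 1)*(-93) - 98 = 1*(-93) - 98 = -93 - 98 = -191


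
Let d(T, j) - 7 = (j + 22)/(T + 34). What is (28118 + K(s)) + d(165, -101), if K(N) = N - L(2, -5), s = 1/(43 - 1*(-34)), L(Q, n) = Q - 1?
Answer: 430938168/15323 ≈ 28124.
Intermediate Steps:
L(Q, n) = -1 + Q
d(T, j) = 7 + (22 + j)/(34 + T) (d(T, j) = 7 + (j + 22)/(T + 34) = 7 + (22 + j)/(34 + T))
s = 1/77 (s = 1/(43 + 34) = 1/77 ≈ 0.012987)
K(N) = -1 + N (K(N) = N - (-1 + 2) = N - 1*1 = N - 1 = -1 + N)
(28118 + K(s)) + d(165, -101) = (28118 + (-1 + 1/77)) + (260 - 101 + 7*165)/(34 + 165) = (28118 - 76/77) + (260 - 101 + 1155)/199 = 2165010/77 + (1/199)*1314 = 2165010/77 + 1314/199 = 430938168/15323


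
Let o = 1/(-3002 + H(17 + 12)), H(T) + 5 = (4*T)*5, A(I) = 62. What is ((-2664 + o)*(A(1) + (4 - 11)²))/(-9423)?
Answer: 239224573/7623207 ≈ 31.381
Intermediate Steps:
H(T) = -5 + 20*T (H(T) = -5 + (4*T)*5 = -5 + 20*T)
o = -1/2427 (o = 1/(-3002 + (-5 + 20*(17 + 12))) = 1/(-3002 + (-5 + 20*29)) = 1/(-3002 + (-5 + 580)) = 1/(-3002 + 575) = 1/(-2427) = -1/2427 ≈ -0.00041203)
((-2664 + o)*(A(1) + (4 - 11)²))/(-9423) = ((-2664 - 1/2427)*(62 + (4 - 11)²))/(-9423) = -6465529*(62 + (-7)²)/2427*(-1/9423) = -6465529*(62 + 49)/2427*(-1/9423) = -6465529/2427*111*(-1/9423) = -239224573/809*(-1/9423) = 239224573/7623207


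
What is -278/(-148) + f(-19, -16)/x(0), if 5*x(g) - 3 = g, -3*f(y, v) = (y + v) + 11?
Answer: 3377/222 ≈ 15.212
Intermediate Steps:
f(y, v) = -11/3 - v/3 - y/3 (f(y, v) = -((y + v) + 11)/3 = -((v + y) + 11)/3 = -(11 + v + y)/3 = -11/3 - v/3 - y/3)
x(g) = 3/5 + g/5
-278/(-148) + f(-19, -16)/x(0) = -278/(-148) + (-11/3 - 1/3*(-16) - 1/3*(-19))/(3/5 + (1/5)*0) = -278*(-1/148) + (-11/3 + 16/3 + 19/3)/(3/5 + 0) = 139/74 + 8/(3/5) = 139/74 + 8*(5/3) = 139/74 + 40/3 = 3377/222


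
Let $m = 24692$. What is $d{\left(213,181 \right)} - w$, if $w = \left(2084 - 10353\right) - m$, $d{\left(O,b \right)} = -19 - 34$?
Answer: $32908$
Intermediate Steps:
$d{\left(O,b \right)} = -53$ ($d{\left(O,b \right)} = -19 - 34 = -53$)
$w = -32961$ ($w = \left(2084 - 10353\right) - 24692 = -8269 - 24692 = -32961$)
$d{\left(213,181 \right)} - w = -53 - -32961 = -53 + 32961 = 32908$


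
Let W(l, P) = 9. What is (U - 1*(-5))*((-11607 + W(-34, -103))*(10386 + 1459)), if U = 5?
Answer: -1373783100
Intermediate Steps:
(U - 1*(-5))*((-11607 + W(-34, -103))*(10386 + 1459)) = (5 - 1*(-5))*((-11607 + 9)*(10386 + 1459)) = (5 + 5)*(-11598*11845) = 10*(-137378310) = -1373783100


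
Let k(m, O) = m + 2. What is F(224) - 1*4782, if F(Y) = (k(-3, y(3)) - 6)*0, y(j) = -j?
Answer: -4782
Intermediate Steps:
k(m, O) = 2 + m
F(Y) = 0 (F(Y) = ((2 - 3) - 6)*0 = (-1 - 6)*0 = -7*0 = 0)
F(224) - 1*4782 = 0 - 1*4782 = 0 - 4782 = -4782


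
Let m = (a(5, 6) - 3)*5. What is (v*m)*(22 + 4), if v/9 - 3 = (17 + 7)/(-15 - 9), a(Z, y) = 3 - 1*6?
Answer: -14040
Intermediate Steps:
a(Z, y) = -3 (a(Z, y) = 3 - 6 = -3)
m = -30 (m = (-3 - 3)*5 = -6*5 = -30)
v = 18 (v = 27 + 9*((17 + 7)/(-15 - 9)) = 27 + 9*(24/(-24)) = 27 + 9*(24*(-1/24)) = 27 + 9*(-1) = 27 - 9 = 18)
(v*m)*(22 + 4) = (18*(-30))*(22 + 4) = -540*26 = -14040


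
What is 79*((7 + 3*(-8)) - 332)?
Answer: -27571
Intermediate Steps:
79*((7 + 3*(-8)) - 332) = 79*((7 - 24) - 332) = 79*(-17 - 332) = 79*(-349) = -27571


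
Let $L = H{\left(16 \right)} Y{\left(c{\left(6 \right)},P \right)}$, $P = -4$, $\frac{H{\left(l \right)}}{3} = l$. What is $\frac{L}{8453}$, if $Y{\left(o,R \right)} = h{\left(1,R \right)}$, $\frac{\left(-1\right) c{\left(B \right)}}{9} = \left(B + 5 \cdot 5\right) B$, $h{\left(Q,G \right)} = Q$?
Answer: $\frac{48}{8453} \approx 0.0056785$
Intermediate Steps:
$c{\left(B \right)} = - 9 B \left(25 + B\right)$ ($c{\left(B \right)} = - 9 \left(B + 5 \cdot 5\right) B = - 9 \left(B + 25\right) B = - 9 \left(25 + B\right) B = - 9 B \left(25 + B\right)$)
$H{\left(l \right)} = 3 l$
$Y{\left(o,R \right)} = 1$
$L = 48$ ($L = 3 \cdot 16 \cdot 1 = 48 \cdot 1 = 48$)
$\frac{L}{8453} = \frac{48}{8453}$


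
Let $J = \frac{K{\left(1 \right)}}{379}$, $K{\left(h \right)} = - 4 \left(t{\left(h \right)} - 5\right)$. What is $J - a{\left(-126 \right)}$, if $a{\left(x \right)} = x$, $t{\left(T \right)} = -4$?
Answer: $\frac{47790}{379} \approx 126.09$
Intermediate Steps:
$K{\left(h \right)} = 36$ ($K{\left(h \right)} = - 4 \left(-4 - 5\right) = \left(-4\right) \left(-9\right) = 36$)
$J = \frac{36}{379} \approx 0.094987$
$J - a{\left(-126 \right)} = \frac{36}{379} - -126 = \frac{36}{379} + 126 = \frac{47790}{379}$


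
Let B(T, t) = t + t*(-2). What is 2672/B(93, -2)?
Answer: 1336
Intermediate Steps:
B(T, t) = -t (B(T, t) = t - 2*t = -t)
2672/B(93, -2) = 2672/((-1*(-2))) = 2672/2 = 2672*(1/2) = 1336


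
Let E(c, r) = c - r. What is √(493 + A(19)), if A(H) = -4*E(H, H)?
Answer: √493 ≈ 22.204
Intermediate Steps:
A(H) = 0 (A(H) = -4*(H - H) = -4*0 = 0)
√(493 + A(19)) = √(493 + 0) = √493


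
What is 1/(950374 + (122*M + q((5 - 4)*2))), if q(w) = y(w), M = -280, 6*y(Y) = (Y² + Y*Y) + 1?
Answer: 2/1832431 ≈ 1.0914e-6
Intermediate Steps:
y(Y) = ⅙ + Y²/3 (y(Y) = ((Y² + Y*Y) + 1)/6 = ((Y² + Y²) + 1)/6 = (2*Y² + 1)/6 = (1 + 2*Y²)/6 = ⅙ + Y²/3)
q(w) = ⅙ + w²/3
1/(950374 + (122*M + q((5 - 4)*2))) = 1/(950374 + (122*(-280) + (⅙ + ((5 - 4)*2)²/3))) = 1/(950374 + (-34160 + (⅙ + (1*2)²/3))) = 1/(950374 + (-34160 + (⅙ + (⅓)*2²))) = 1/(950374 + (-34160 + (⅙ + (⅓)*4))) = 1/(950374 + (-34160 + (⅙ + 4/3))) = 1/(950374 + (-34160 + 3/2)) = 1/(950374 - 68317/2) = 1/(1832431/2) = 2/1832431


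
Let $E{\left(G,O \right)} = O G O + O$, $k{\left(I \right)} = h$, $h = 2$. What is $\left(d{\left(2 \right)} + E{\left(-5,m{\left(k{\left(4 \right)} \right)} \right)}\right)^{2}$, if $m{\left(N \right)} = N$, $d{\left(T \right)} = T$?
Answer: $256$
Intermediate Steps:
$k{\left(I \right)} = 2$
$E{\left(G,O \right)} = O + G O^{2}$ ($E{\left(G,O \right)} = G O O + O = G O^{2} + O = O + G O^{2}$)
$\left(d{\left(2 \right)} + E{\left(-5,m{\left(k{\left(4 \right)} \right)} \right)}\right)^{2} = \left(2 + 2 \left(1 - 10\right)\right)^{2} = \left(2 + 2 \left(-9\right)\right)^{2} = \left(2 - 18\right)^{2} = \left(-16\right)^{2} = 256$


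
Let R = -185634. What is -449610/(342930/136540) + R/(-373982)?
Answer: -54663327620579/305356303 ≈ -1.7902e+5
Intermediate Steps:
-449610/(342930/136540) + R/(-373982) = -449610/(342930/136540) - 185634/(-373982) = -449610/(342930*(1/136540)) - 185634*(-1/373982) = -449610/34293/13654 + 92817/186991 = -449610*13654/34293 + 92817/186991 = -292332140/1633 + 92817/186991 = -54663327620579/305356303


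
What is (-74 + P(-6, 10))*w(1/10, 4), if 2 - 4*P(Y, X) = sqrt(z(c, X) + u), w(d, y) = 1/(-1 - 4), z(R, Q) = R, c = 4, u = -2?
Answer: 147/10 + sqrt(2)/20 ≈ 14.771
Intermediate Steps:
w(d, y) = -1/5 (w(d, y) = 1/(-5) = -1/5)
P(Y, X) = 1/2 - sqrt(2)/4 (P(Y, X) = 1/2 - sqrt(4 - 2)/4 = 1/2 - sqrt(2)/4)
(-74 + P(-6, 10))*w(1/10, 4) = (-74 + (1/2 - sqrt(2)/4))*(-1/5) = (-147/2 - sqrt(2)/4)*(-1/5) = 147/10 + sqrt(2)/20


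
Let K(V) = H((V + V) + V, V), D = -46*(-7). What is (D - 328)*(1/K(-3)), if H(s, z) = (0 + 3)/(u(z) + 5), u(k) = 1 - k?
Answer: -18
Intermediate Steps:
D = 322
H(s, z) = 3/(6 - z) (H(s, z) = (0 + 3)/((1 - z) + 5) = 3/(6 - z))
K(V) = -3/(-6 + V)
(D - 328)*(1/K(-3)) = (322 - 328)*(1/(-3/(-6 - 3))) = -6/((-3/(-9))) = -6/((-3*(-⅑))) = -6/⅓ = -6*3 = -18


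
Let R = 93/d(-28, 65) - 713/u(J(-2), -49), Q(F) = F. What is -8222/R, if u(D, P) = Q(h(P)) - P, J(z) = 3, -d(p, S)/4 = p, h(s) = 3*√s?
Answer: 1105957664/1867595 + 508316928*I/1867595 ≈ 592.18 + 272.18*I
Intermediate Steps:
d(p, S) = -4*p
u(D, P) = -P + 3*√P (u(D, P) = 3*√P - P = -P + 3*√P)
R = 93/112 - 713*(49 - 21*I)/2842 (R = 93/((-4*(-28))) - 713/(-1*(-49) + 3*√(-49)) = 93/112 - 713/(49 + 3*(7*I)) = 93*(1/112) - 713*(49 - 21*I)/2842 = 93/112 - 713*(49 - 21*I)/2842 ≈ -11.463 + 5.2685*I)
-8222/R = -8222*363776*(-37231/3248 - 2139*I/406)/57895445 = -2990966272*(-37231/3248 - 2139*I/406)/57895445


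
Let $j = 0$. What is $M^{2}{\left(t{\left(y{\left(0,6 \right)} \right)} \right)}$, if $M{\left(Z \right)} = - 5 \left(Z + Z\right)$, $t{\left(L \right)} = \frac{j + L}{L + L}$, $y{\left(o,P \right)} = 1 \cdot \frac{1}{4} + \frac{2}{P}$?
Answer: $25$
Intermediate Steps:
$y{\left(o,P \right)} = \frac{1}{4} + \frac{2}{P}$ ($y{\left(o,P \right)} = 1 \cdot \frac{1}{4} + \frac{2}{P} = \frac{1}{4} + \frac{2}{P}$)
$t{\left(L \right)} = \frac{1}{2}$ ($t{\left(L \right)} = \frac{0 + L}{L + L} = \frac{L}{2 L} = L \frac{1}{2 L} = \frac{1}{2}$)
$M{\left(Z \right)} = - 10 Z$ ($M{\left(Z \right)} = - 5 \cdot 2 Z = - 10 Z$)
$M^{2}{\left(t{\left(y{\left(0,6 \right)} \right)} \right)} = \left(\left(-10\right) \frac{1}{2}\right)^{2} = \left(-5\right)^{2} = 25$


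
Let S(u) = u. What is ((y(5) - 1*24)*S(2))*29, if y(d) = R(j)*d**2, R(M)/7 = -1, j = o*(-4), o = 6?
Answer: -11542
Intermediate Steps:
j = -24 (j = 6*(-4) = -24)
R(M) = -7 (R(M) = 7*(-1) = -7)
y(d) = -7*d**2
((y(5) - 1*24)*S(2))*29 = ((-7*5**2 - 1*24)*2)*29 = ((-7*25 - 24)*2)*29 = ((-175 - 24)*2)*29 = -199*2*29 = -398*29 = -11542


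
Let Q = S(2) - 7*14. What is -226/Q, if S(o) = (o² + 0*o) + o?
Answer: 113/46 ≈ 2.4565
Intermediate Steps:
S(o) = o + o² (S(o) = (o² + 0) + o = o² + o = o + o²)
Q = -92 (Q = 2*(1 + 2) - 7*14 = 2*3 - 98 = 6 - 98 = -92)
-226/Q = -226/(-92) = -226*(-1/92) = 113/46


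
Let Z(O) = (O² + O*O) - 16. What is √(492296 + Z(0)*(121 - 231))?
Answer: 2*√123514 ≈ 702.89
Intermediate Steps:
Z(O) = -16 + 2*O² (Z(O) = (O² + O²) - 16 = 2*O² - 16 = -16 + 2*O²)
√(492296 + Z(0)*(121 - 231)) = √(492296 + (-16 + 2*0²)*(121 - 231)) = √(492296 + (-16 + 2*0)*(-110)) = √(492296 + (-16 + 0)*(-110)) = √(492296 - 16*(-110)) = √(492296 + 1760) = √494056 = 2*√123514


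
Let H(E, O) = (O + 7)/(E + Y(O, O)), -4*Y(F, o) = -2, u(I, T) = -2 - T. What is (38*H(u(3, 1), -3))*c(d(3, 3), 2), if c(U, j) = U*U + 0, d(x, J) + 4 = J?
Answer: -304/5 ≈ -60.800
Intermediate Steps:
d(x, J) = -4 + J
c(U, j) = U**2 (c(U, j) = U**2 + 0 = U**2)
Y(F, o) = 1/2 (Y(F, o) = -1/4*(-2) = 1/2)
H(E, O) = (7 + O)/(1/2 + E) (H(E, O) = (O + 7)/(E + 1/2) = (7 + O)/(1/2 + E))
(38*H(u(3, 1), -3))*c(d(3, 3), 2) = (38*(2*(7 - 3)/(1 + 2*(-2 - 1*1))))*(-4 + 3)**2 = (38*(2*4/(1 + 2*(-2 - 1))))*(-1)**2 = (38*(2*4/(1 + 2*(-3))))*1 = (38*(2*4/(1 - 6)))*1 = (38*(2*4/(-5)))*1 = (38*(2*(-1/5)*4))*1 = (38*(-8/5))*1 = -304/5*1 = -304/5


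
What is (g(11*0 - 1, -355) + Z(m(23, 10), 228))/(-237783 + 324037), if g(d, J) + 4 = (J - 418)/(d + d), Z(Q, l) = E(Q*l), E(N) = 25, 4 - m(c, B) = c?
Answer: 815/172508 ≈ 0.0047244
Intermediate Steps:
m(c, B) = 4 - c
Z(Q, l) = 25
g(d, J) = -4 + (-418 + J)/(2*d) (g(d, J) = -4 + (J - 418)/(d + d) = -4 + (-418 + J)/((2*d)) = -4 + (-418 + J)*(1/(2*d)) = -4 + (-418 + J)/(2*d))
(g(11*0 - 1, -355) + Z(m(23, 10), 228))/(-237783 + 324037) = ((-418 - 355 - 8*(11*0 - 1))/(2*(11*0 - 1)) + 25)/(-237783 + 324037) = ((-418 - 355 - 8*(0 - 1))/(2*(0 - 1)) + 25)/86254 = ((1/2)*(-418 - 355 - 8*(-1))/(-1) + 25)*(1/86254) = ((1/2)*(-1)*(-418 - 355 + 8) + 25)*(1/86254) = ((1/2)*(-1)*(-765) + 25)*(1/86254) = (765/2 + 25)*(1/86254) = (815/2)*(1/86254) = 815/172508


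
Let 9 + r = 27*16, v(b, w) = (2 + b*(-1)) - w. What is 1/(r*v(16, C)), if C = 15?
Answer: -1/12267 ≈ -8.1519e-5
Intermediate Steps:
v(b, w) = 2 - b - w (v(b, w) = (2 - b) - w = 2 - b - w)
r = 423 (r = -9 + 27*16 = -9 + 432 = 423)
1/(r*v(16, C)) = 1/(423*(2 - 1*16 - 1*15)) = 1/(423*(2 - 16 - 15)) = 1/(423*(-29)) = 1/(-12267) = -1/12267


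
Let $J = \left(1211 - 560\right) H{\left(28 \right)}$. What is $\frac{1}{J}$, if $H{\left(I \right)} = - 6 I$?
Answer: $- \frac{1}{109368} \approx -9.1434 \cdot 10^{-6}$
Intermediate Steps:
$J = -109368$ ($J = \left(1211 - 560\right) \left(\left(-6\right) 28\right) = 651 \left(-168\right) = -109368$)
$\frac{1}{J} = \frac{1}{-109368} = - \frac{1}{109368}$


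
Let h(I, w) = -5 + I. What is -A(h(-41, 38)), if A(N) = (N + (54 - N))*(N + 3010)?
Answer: -160056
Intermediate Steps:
A(N) = 162540 + 54*N (A(N) = 54*(3010 + N) = 162540 + 54*N)
-A(h(-41, 38)) = -(162540 + 54*(-5 - 41)) = -(162540 + 54*(-46)) = -(162540 - 2484) = -1*160056 = -160056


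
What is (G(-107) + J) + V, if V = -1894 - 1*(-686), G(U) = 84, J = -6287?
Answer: -7411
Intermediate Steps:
V = -1208 (V = -1894 + 686 = -1208)
(G(-107) + J) + V = (84 - 6287) - 1208 = -6203 - 1208 = -7411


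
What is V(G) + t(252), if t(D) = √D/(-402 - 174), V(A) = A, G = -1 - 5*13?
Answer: -66 - √7/96 ≈ -66.028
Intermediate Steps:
G = -66 (G = -1 - 65 = -66)
t(D) = -√D/576 (t(D) = √D/(-576) = -√D/576)
V(G) + t(252) = -66 - √7/96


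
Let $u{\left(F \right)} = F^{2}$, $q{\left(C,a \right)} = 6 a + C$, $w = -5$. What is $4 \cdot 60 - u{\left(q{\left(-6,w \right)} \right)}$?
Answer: $-1056$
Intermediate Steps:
$q{\left(C,a \right)} = C + 6 a$
$4 \cdot 60 - u{\left(q{\left(-6,w \right)} \right)} = 4 \cdot 60 - \left(-6 + 6 \left(-5\right)\right)^{2} = 240 - \left(-6 - 30\right)^{2} = 240 - \left(-36\right)^{2} = 240 - 1296 = -1056$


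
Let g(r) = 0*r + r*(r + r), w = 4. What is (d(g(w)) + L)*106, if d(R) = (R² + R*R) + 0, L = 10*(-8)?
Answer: 208608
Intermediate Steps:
L = -80
g(r) = 2*r² (g(r) = 0 + r*(2*r) = 0 + 2*r² = 2*r²)
d(R) = 2*R² (d(R) = (R² + R²) + 0 = 2*R² + 0 = 2*R²)
(d(g(w)) + L)*106 = (2*(2*4²)² - 80)*106 = (2*(2*16)² - 80)*106 = (2*32² - 80)*106 = (2*1024 - 80)*106 = (2048 - 80)*106 = 1968*106 = 208608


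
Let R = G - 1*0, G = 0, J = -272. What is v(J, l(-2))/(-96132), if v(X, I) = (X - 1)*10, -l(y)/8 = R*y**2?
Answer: 455/16022 ≈ 0.028398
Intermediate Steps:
R = 0 (R = 0 - 1*0 = 0 + 0 = 0)
l(y) = 0 (l(y) = -0*y**2 = -8*0 = 0)
v(X, I) = -10 + 10*X (v(X, I) = (-1 + X)*10 = -10 + 10*X)
v(J, l(-2))/(-96132) = (-10 + 10*(-272))/(-96132) = (-10 - 2720)*(-1/96132) = -2730*(-1/96132) = 455/16022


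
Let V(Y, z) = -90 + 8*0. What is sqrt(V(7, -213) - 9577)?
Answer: I*sqrt(9667) ≈ 98.321*I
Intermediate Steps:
V(Y, z) = -90 (V(Y, z) = -90 + 0 = -90)
sqrt(V(7, -213) - 9577) = sqrt(-90 - 9577) = sqrt(-9667) = I*sqrt(9667)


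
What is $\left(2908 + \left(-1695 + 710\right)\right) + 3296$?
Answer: $5219$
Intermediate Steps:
$\left(2908 + \left(-1695 + 710\right)\right) + 3296 = \left(2908 - 985\right) + 3296 = 1923 + 3296 = 5219$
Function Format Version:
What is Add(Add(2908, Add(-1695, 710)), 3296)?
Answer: 5219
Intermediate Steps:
Add(Add(2908, Add(-1695, 710)), 3296) = Add(Add(2908, -985), 3296) = Add(1923, 3296) = 5219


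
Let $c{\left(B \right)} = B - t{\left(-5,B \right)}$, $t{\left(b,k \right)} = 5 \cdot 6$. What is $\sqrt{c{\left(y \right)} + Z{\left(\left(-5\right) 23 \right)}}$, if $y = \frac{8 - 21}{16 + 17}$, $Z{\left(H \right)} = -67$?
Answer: $\frac{i \sqrt{106062}}{33} \approx 9.8688 i$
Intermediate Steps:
$t{\left(b,k \right)} = 30$
$y = - \frac{13}{33} \approx -0.39394$
$c{\left(B \right)} = -30 + B$ ($c{\left(B \right)} = B - 30 = -30 + B$)
$\sqrt{c{\left(y \right)} + Z{\left(\left(-5\right) 23 \right)}} = \sqrt{\left(-30 - \frac{13}{33}\right) - 67} = \sqrt{- \frac{1003}{33} - 67} = \sqrt{- \frac{3214}{33}} = \frac{i \sqrt{106062}}{33}$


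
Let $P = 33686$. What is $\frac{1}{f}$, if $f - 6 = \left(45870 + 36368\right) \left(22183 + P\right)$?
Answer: $\frac{1}{4594554828} \approx 2.1765 \cdot 10^{-10}$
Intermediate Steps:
$f = 4594554828$ ($f = 6 + \left(45870 + 36368\right) \left(22183 + 33686\right) = 6 + 82238 \cdot 55869 = 6 + 4594554822 = 4594554828$)
$\frac{1}{f} = \frac{1}{4594554828}$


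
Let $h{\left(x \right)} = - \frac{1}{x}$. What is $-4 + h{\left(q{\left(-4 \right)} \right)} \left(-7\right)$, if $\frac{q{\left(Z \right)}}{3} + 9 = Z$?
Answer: $- \frac{163}{39} \approx -4.1795$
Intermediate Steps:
$q{\left(Z \right)} = -27 + 3 Z$
$-4 + h{\left(q{\left(-4 \right)} \right)} \left(-7\right) = -4 + - \frac{1}{-27 + 3 \left(-4\right)} \left(-7\right) = -4 + - \frac{1}{-27 - 12} \left(-7\right) = -4 + - \frac{1}{-39} \left(-7\right) = -4 + \left(-1\right) \left(- \frac{1}{39}\right) \left(-7\right) = -4 + \frac{1}{39} \left(-7\right) = -4 - \frac{7}{39} = - \frac{163}{39}$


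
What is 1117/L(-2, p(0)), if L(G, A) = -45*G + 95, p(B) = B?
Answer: 1117/185 ≈ 6.0378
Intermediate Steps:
L(G, A) = 95 - 45*G
1117/L(-2, p(0)) = 1117/(95 - 45*(-2)) = 1117/(95 + 90) = 1117/185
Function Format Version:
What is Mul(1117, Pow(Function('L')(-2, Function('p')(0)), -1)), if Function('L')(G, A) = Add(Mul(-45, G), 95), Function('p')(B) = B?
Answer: Rational(1117, 185) ≈ 6.0378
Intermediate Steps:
Function('L')(G, A) = Add(95, Mul(-45, G))
Mul(1117, Pow(Function('L')(-2, Function('p')(0)), -1)) = Mul(1117, Pow(Add(95, Mul(-45, -2)), -1)) = Mul(1117, Pow(Add(95, 90), -1)) = Mul(1117, Pow(185, -1)) = Mul(1117, Rational(1, 185)) = Rational(1117, 185)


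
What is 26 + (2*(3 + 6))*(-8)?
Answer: -118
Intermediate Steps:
26 + (2*(3 + 6))*(-8) = 26 + (2*9)*(-8) = 26 + 18*(-8) = 26 - 144 = -118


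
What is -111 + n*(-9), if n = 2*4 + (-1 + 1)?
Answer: -183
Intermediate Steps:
n = 8 (n = 8 + 0 = 8)
-111 + n*(-9) = -111 + 8*(-9) = -111 - 72 = -183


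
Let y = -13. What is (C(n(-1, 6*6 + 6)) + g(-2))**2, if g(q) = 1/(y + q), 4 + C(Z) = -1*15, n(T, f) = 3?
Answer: 81796/225 ≈ 363.54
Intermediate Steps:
C(Z) = -19 (C(Z) = -4 - 1*15 = -4 - 15 = -19)
g(q) = 1/(-13 + q)
(C(n(-1, 6*6 + 6)) + g(-2))**2 = (-19 + 1/(-13 - 2))**2 = (-19 + 1/(-15))**2 = (-19 - 1/15)**2 = (-286/15)**2 = 81796/225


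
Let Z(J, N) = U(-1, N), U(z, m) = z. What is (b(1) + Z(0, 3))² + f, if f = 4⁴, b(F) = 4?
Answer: 265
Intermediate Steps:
f = 256
Z(J, N) = -1
(b(1) + Z(0, 3))² + f = (4 - 1)² + 256 = 3² + 256 = 9 + 256 = 265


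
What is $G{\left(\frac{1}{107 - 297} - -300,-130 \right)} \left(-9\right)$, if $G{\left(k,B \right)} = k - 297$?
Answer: $- \frac{5121}{190} \approx -26.953$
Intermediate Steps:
$G{\left(k,B \right)} = -297 + k$
$G{\left(\frac{1}{107 - 297} - -300,-130 \right)} \left(-9\right) = \left(-297 + \left(\frac{1}{107 - 297} - -300\right)\right) \left(-9\right) = \left(-297 + \left(\frac{1}{-190} + 300\right)\right) \left(-9\right) = \left(-297 + \left(- \frac{1}{190} + 300\right)\right) \left(-9\right) = \left(-297 + \frac{56999}{190}\right) \left(-9\right) = \frac{569}{190} \left(-9\right) = - \frac{5121}{190}$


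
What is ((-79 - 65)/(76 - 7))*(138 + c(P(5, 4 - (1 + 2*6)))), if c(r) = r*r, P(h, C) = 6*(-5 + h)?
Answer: -288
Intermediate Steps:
P(h, C) = -30 + 6*h
c(r) = r²
((-79 - 65)/(76 - 7))*(138 + c(P(5, 4 - (1 + 2*6)))) = ((-79 - 65)/(76 - 7))*(138 + (-30 + 6*5)²) = (-144/69)*(138 + (-30 + 30)²) = (-144*1/69)*(138 + 0²) = -48*(138 + 0)/23 = -48/23*138 = -288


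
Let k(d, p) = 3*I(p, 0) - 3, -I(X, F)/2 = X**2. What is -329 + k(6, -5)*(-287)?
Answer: 43582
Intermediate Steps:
I(X, F) = -2*X**2
k(d, p) = -3 - 6*p**2 (k(d, p) = 3*(-2*p**2) - 3 = -6*p**2 - 3 = -3 - 6*p**2)
-329 + k(6, -5)*(-287) = -329 + (-3 - 6*(-5)**2)*(-287) = -329 + (-3 - 6*25)*(-287) = -329 + (-3 - 150)*(-287) = -329 - 153*(-287) = -329 + 43911 = 43582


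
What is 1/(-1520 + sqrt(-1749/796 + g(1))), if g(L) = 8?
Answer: -1209920/1839073781 - 2*sqrt(919181)/1839073781 ≈ -0.00065894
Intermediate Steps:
1/(-1520 + sqrt(-1749/796 + g(1))) = 1/(-1520 + sqrt(-1749/796 + 8)) = 1/(-1520 + sqrt(4619/796)) = 1/(-1520 + sqrt(919181)/398)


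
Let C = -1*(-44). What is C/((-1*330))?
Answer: -2/15 ≈ -0.13333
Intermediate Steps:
C = 44
C/((-1*330)) = 44/((-1*330)) = 44/(-330) = 44*(-1/330) = -2/15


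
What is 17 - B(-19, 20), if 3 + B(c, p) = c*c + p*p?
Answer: -741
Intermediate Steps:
B(c, p) = -3 + c² + p² (B(c, p) = -3 + (c*c + p*p) = -3 + (c² + p²) = -3 + c² + p²)
17 - B(-19, 20) = 17 - (-3 + (-19)² + 20²) = 17 - (-3 + 361 + 400) = 17 - 1*758 = 17 - 758 = -741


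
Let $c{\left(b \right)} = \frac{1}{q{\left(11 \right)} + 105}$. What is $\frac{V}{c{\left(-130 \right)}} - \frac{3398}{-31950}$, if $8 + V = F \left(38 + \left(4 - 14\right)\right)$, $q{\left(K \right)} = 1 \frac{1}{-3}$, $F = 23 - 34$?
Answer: $- \frac{528366101}{15975} \approx -33075.0$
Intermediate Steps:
$F = -11$ ($F = 23 - 34 = -11$)
$q{\left(K \right)} = - \frac{1}{3}$ ($q{\left(K \right)} = 1 \left(- \frac{1}{3}\right) = - \frac{1}{3}$)
$V = -316$ ($V = -8 - 11 \left(38 + \left(4 - 14\right)\right) = -8 - 11 \left(38 - 10\right) = -8 - 308 = -316$)
$c{\left(b \right)} = \frac{3}{314}$ ($c{\left(b \right)} = \frac{1}{- \frac{1}{3} + 105} = \frac{1}{\frac{314}{3}} = \frac{3}{314}$)
$\frac{V}{c{\left(-130 \right)}} - \frac{3398}{-31950} = - \frac{316}{\frac{3}{314}} - \frac{3398}{-31950} = \left(-316\right) \frac{314}{3} - - \frac{1699}{15975} = - \frac{99224}{3} + \frac{1699}{15975} = - \frac{528366101}{15975}$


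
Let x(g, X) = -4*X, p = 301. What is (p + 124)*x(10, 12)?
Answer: -20400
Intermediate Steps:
(p + 124)*x(10, 12) = (301 + 124)*(-4*12) = 425*(-48) = -20400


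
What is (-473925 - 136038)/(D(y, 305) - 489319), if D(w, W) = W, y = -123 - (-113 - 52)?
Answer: 609963/489014 ≈ 1.2473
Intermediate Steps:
y = 42 (y = -123 - 1*(-165) = -123 + 165 = 42)
(-473925 - 136038)/(D(y, 305) - 489319) = (-473925 - 136038)/(305 - 489319) = -609963/(-489014) = -609963*(-1/489014) = 609963/489014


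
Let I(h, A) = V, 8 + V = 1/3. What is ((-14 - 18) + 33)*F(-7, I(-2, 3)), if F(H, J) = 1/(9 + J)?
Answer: 3/4 ≈ 0.75000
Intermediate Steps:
V = -23/3 (V = -8 + 1/3 = -23/3 ≈ -7.6667)
I(h, A) = -23/3
((-14 - 18) + 33)*F(-7, I(-2, 3)) = ((-14 - 18) + 33)/(9 - 23/3) = (-32 + 33)/(4/3) = 1*(3/4) = 3/4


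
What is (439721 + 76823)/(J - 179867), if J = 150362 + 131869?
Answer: 129136/25591 ≈ 5.0462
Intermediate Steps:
J = 282231
(439721 + 76823)/(J - 179867) = (439721 + 76823)/(282231 - 179867) = 516544/102364 = 516544*(1/102364) = 129136/25591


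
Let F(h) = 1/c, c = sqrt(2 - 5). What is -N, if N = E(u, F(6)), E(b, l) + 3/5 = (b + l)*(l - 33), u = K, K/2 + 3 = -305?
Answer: -304906/15 - 649*I*sqrt(3)/3 ≈ -20327.0 - 374.7*I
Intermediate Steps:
K = -616 (K = -6 + 2*(-305) = -6 - 610 = -616)
u = -616
c = I*sqrt(3) (c = sqrt(-3) = I*sqrt(3) ≈ 1.732*I)
F(h) = -I*sqrt(3)/3 (F(h) = 1/(I*sqrt(3)) = -I*sqrt(3)/3)
E(b, l) = -3/5 + (-33 + l)*(b + l) (E(b, l) = -3/5 + (b + l)*(l - 33) = -3/5 + (b + l)*(-33 + l) = -3/5 + (-33 + l)*(b + l))
N = 304906/15 + 649*I*sqrt(3)/3 (N = -3/5 + (-I*sqrt(3)/3)**2 - 33*(-616) - (-11)*I*sqrt(3) - (-616)*I*sqrt(3)/3 = -3/5 - 1/3 + 20328 + 11*I*sqrt(3) + 616*I*sqrt(3)/3 = 304906/15 + 649*I*sqrt(3)/3 ≈ 20327.0 + 374.7*I)
-N = -(304906/15 + 649*I*sqrt(3)/3) = -304906/15 - 649*I*sqrt(3)/3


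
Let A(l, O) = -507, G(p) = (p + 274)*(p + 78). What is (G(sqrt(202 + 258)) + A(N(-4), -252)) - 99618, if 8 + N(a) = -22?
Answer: -78293 + 704*sqrt(115) ≈ -70744.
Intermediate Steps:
N(a) = -30 (N(a) = -8 - 22 = -30)
G(p) = (78 + p)*(274 + p) (G(p) = (274 + p)*(78 + p) = (78 + p)*(274 + p))
(G(sqrt(202 + 258)) + A(N(-4), -252)) - 99618 = ((21372 + (sqrt(202 + 258))**2 + 352*sqrt(202 + 258)) - 507) - 99618 = ((21372 + (sqrt(460))**2 + 352*sqrt(460)) - 507) - 99618 = ((21372 + (2*sqrt(115))**2 + 352*(2*sqrt(115))) - 507) - 99618 = ((21372 + 460 + 704*sqrt(115)) - 507) - 99618 = ((21832 + 704*sqrt(115)) - 507) - 99618 = (21325 + 704*sqrt(115)) - 99618 = -78293 + 704*sqrt(115)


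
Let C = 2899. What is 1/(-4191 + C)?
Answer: -1/1292 ≈ -0.00077399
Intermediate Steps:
1/(-4191 + C) = 1/(-4191 + 2899) = 1/(-1292) = -1/1292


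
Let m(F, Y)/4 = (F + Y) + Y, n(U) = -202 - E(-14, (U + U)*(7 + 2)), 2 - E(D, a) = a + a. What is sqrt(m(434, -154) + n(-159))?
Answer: 4*I*sqrt(339) ≈ 73.648*I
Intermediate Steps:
E(D, a) = 2 - 2*a (E(D, a) = 2 - (a + a) = 2 - 2*a)
n(U) = -204 + 36*U (n(U) = -202 - (2 - 2*(U + U)*(7 + 2)) = -202 - (2 - 2*2*U*9) = -202 - (2 - 36*U) = -202 + (-2 + 36*U) = -204 + 36*U)
m(F, Y) = 4*F + 8*Y (m(F, Y) = 4*((F + Y) + Y) = 4*(F + 2*Y) = 4*F + 8*Y)
sqrt(m(434, -154) + n(-159)) = sqrt((4*434 + 8*(-154)) + (-204 + 36*(-159))) = sqrt((1736 - 1232) + (-204 - 5724)) = sqrt(504 - 5928) = sqrt(-5424) = 4*I*sqrt(339)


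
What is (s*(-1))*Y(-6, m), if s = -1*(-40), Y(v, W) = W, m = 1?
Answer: -40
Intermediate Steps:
s = 40
(s*(-1))*Y(-6, m) = (40*(-1))*1 = -40*1 = -40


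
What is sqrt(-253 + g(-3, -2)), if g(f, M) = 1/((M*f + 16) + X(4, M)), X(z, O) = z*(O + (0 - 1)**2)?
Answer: I*sqrt(9106)/6 ≈ 15.904*I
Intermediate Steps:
X(z, O) = z*(1 + O) (X(z, O) = z*(O + (-1)**2) = z*(O + 1) = z*(1 + O))
g(f, M) = 1/(20 + 4*M + M*f) (g(f, M) = 1/((M*f + 16) + 4*(1 + M)) = 1/((16 + M*f) + (4 + 4*M)) = 1/(20 + 4*M + M*f))
sqrt(-253 + g(-3, -2)) = sqrt(-253 + 1/(20 + 4*(-2) - 2*(-3))) = sqrt(-253 + 1/(20 - 8 + 6)) = sqrt(-253 + 1/18) = sqrt(-4553/18) = I*sqrt(9106)/6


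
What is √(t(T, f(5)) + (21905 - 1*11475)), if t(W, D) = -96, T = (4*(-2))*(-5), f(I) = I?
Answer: √10334 ≈ 101.66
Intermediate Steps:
T = 40 (T = -8*(-5) = 40)
√(t(T, f(5)) + (21905 - 1*11475)) = √(-96 + (21905 - 1*11475)) = √(-96 + (21905 - 11475)) = √(-96 + 10430) = √10334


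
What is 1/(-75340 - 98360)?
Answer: -1/173700 ≈ -5.7571e-6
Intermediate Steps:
1/(-75340 - 98360) = 1/(-173700) = -1/173700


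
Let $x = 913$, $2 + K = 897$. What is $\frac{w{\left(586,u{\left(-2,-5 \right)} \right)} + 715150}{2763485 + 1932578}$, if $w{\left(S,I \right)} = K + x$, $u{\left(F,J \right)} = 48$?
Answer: $\frac{42174}{276239} \approx 0.15267$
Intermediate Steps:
$K = 895$ ($K = -2 + 897 = 895$)
$w{\left(S,I \right)} = 1808$ ($w{\left(S,I \right)} = 895 + 913 = 1808$)
$\frac{w{\left(586,u{\left(-2,-5 \right)} \right)} + 715150}{2763485 + 1932578} = \frac{1808 + 715150}{2763485 + 1932578} = \frac{716958}{4696063} = 716958 \cdot \frac{1}{4696063} = \frac{42174}{276239}$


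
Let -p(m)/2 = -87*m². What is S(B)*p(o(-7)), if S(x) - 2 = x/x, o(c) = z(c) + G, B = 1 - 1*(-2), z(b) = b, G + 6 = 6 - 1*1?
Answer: 33408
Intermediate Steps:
G = -1 (G = -6 + (6 - 1*1) = -6 + (6 - 1) = -6 + 5 = -1)
B = 3 (B = 1 + 2 = 3)
o(c) = -1 + c (o(c) = c - 1 = -1 + c)
S(x) = 3 (S(x) = 2 + x/x = 2 + 1 = 3)
p(m) = 174*m² (p(m) = -(-174)*m² = 174*m²)
S(B)*p(o(-7)) = 3*(174*(-1 - 7)²) = 3*(174*(-8)²) = 3*(174*64) = 3*11136 = 33408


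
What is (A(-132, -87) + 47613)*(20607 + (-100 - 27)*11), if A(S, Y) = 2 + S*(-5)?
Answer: 927362750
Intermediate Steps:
A(S, Y) = 2 - 5*S
(A(-132, -87) + 47613)*(20607 + (-100 - 27)*11) = ((2 - 5*(-132)) + 47613)*(20607 + (-100 - 27)*11) = ((2 + 660) + 47613)*(20607 - 127*11) = (662 + 47613)*(20607 - 1397) = 48275*19210 = 927362750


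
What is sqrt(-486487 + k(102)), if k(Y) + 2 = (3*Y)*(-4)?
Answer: I*sqrt(487713) ≈ 698.36*I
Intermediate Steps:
k(Y) = -2 - 12*Y (k(Y) = -2 + (3*Y)*(-4) = -2 - 12*Y)
sqrt(-486487 + k(102)) = sqrt(-486487 + (-2 - 12*102)) = sqrt(-486487 + (-2 - 1224)) = sqrt(-486487 - 1226) = sqrt(-487713) = I*sqrt(487713)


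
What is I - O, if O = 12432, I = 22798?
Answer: 10366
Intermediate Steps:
I - O = 22798 - 1*12432 = 22798 - 12432 = 10366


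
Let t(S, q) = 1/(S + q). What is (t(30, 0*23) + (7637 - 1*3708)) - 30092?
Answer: -784889/30 ≈ -26163.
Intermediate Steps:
(t(30, 0*23) + (7637 - 1*3708)) - 30092 = (1/(30 + 0*23) + (7637 - 1*3708)) - 30092 = (1/(30 + 0) + (7637 - 3708)) - 30092 = (1/30 + 3929) - 30092 = 117871/30 - 30092 = -784889/30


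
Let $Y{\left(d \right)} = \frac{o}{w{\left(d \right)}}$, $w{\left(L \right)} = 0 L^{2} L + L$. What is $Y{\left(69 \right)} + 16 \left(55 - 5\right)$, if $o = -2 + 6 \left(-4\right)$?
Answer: $\frac{55174}{69} \approx 799.62$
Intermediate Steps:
$o = -26$ ($o = -2 - 24 = -26$)
$w{\left(L \right)} = L$ ($w{\left(L \right)} = 0 L + L = 0 + L = L$)
$Y{\left(d \right)} = - \frac{26}{d}$
$Y{\left(69 \right)} + 16 \left(55 - 5\right) = - \frac{26}{69} + 16 \left(55 - 5\right) = \left(-26\right) \frac{1}{69} + 16 \cdot 50 = - \frac{26}{69} + 800 = \frac{55174}{69}$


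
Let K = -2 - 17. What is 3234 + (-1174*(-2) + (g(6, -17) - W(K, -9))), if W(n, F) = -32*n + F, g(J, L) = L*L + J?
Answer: 5278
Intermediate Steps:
g(J, L) = J + L**2 (g(J, L) = L**2 + J = J + L**2)
K = -19
W(n, F) = F - 32*n
3234 + (-1174*(-2) + (g(6, -17) - W(K, -9))) = 3234 + (-1174*(-2) + ((6 + (-17)**2) - (-9 - 32*(-19)))) = 3234 + (2348 + ((6 + 289) - (-9 + 608))) = 3234 + (2348 + (295 - 1*599)) = 3234 + (2348 + (295 - 599)) = 3234 + (2348 - 304) = 3234 + 2044 = 5278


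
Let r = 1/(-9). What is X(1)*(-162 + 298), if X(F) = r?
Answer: -136/9 ≈ -15.111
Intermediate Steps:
r = -⅑ ≈ -0.11111
X(F) = -⅑
X(1)*(-162 + 298) = -(-162 + 298)/9 = -⅑*136 = -136/9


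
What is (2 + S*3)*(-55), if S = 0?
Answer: -110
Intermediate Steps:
(2 + S*3)*(-55) = (2 + 0*3)*(-55) = (2 + 0)*(-55) = 2*(-55) = -110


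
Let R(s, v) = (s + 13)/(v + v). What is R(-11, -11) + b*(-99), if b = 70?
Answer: -76231/11 ≈ -6930.1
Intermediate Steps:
R(s, v) = (13 + s)/(2*v) (R(s, v) = (13 + s)/((2*v)) = (13 + s)*(1/(2*v)) = (13 + s)/(2*v))
R(-11, -11) + b*(-99) = (1/2)*(13 - 11)/(-11) + 70*(-99) = (1/2)*(-1/11)*2 - 6930 = -1/11 - 6930 = -76231/11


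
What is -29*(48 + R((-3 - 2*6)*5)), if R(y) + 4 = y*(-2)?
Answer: -5626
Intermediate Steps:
R(y) = -4 - 2*y (R(y) = -4 + y*(-2) = -4 - 2*y)
-29*(48 + R((-3 - 2*6)*5)) = -29*(48 + (-4 - 2*(-3 - 2*6)*5)) = -29*(48 + (-4 - 2*(-3 - 12)*5)) = -29*(48 + (-4 - (-30)*5)) = -29*(48 + (-4 - 2*(-75))) = -29*(48 + (-4 + 150)) = -29*(48 + 146) = -29*194 = -5626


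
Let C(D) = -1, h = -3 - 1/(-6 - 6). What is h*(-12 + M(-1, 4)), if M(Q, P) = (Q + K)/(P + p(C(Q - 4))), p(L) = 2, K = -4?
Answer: 2695/72 ≈ 37.431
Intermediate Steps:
h = -35/12 (h = -3 - 1/(-12) = -3 - 1*(-1/12) = -3 + 1/12 = -35/12 ≈ -2.9167)
M(Q, P) = (-4 + Q)/(2 + P) (M(Q, P) = (Q - 4)/(P + 2) = (-4 + Q)/(2 + P))
h*(-12 + M(-1, 4)) = -35*(-12 + (-4 - 1)/(2 + 4))/12 = -35*(-12 - 5/6)/12 = -35/12*(-77/6) = 2695/72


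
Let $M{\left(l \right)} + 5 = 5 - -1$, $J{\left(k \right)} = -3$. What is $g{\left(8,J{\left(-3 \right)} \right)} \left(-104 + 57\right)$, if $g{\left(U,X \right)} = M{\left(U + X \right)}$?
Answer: $-47$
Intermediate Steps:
$M{\left(l \right)} = 1$ ($M{\left(l \right)} = -5 + \left(5 - -1\right) = -5 + \left(5 + 1\right) = -5 + 6 = 1$)
$g{\left(U,X \right)} = 1$
$g{\left(8,J{\left(-3 \right)} \right)} \left(-104 + 57\right) = 1 \left(-104 + 57\right) = 1 \left(-47\right) = -47$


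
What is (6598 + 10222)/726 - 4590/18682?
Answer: 77724725/3390783 ≈ 22.922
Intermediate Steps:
(6598 + 10222)/726 - 4590/18682 = 16820*(1/726) - 4590*1/18682 = 8410/363 - 2295/9341 = 77724725/3390783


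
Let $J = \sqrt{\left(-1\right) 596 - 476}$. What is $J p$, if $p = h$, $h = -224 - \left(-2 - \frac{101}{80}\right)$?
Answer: $- \frac{17659 i \sqrt{67}}{20} \approx - 7227.3 i$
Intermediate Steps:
$h = - \frac{17659}{80}$ ($h = -224 - \left(- \frac{101}{80} + \frac{30}{\left(-5\right) 3}\right) = -224 - \left(- \frac{101}{80} + \frac{30}{-15}\right) = -224 + \left(\frac{101}{80} - -2\right) = -224 + \left(\frac{101}{80} + 2\right) = -224 + \frac{261}{80} = - \frac{17659}{80} \approx -220.74$)
$J = 4 i \sqrt{67}$ ($J = \sqrt{-596 - 476} = \sqrt{-1072} = 4 i \sqrt{67} \approx 32.741 i$)
$p = - \frac{17659}{80} \approx -220.74$
$J p = 4 i \sqrt{67} \left(- \frac{17659}{80}\right) = - \frac{17659 i \sqrt{67}}{20}$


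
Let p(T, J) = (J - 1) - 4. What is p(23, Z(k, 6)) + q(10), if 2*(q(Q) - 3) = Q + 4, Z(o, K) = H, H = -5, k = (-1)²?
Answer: 0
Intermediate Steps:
k = 1
Z(o, K) = -5
q(Q) = 5 + Q/2 (q(Q) = 3 + (Q + 4)/2 = 3 + (4 + Q)/2 = 3 + (2 + Q/2) = 5 + Q/2)
p(T, J) = -5 + J (p(T, J) = (-1 + J) - 4 = -5 + J)
p(23, Z(k, 6)) + q(10) = (-5 - 5) + (5 + (½)*10) = -10 + (5 + 5) = -10 + 10 = 0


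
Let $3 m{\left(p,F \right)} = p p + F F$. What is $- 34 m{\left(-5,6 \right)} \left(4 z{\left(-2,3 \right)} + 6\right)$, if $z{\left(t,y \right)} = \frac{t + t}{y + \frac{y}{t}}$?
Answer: $\frac{29036}{9} \approx 3226.2$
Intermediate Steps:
$z{\left(t,y \right)} = \frac{2 t}{y + \frac{y}{t}}$
$m{\left(p,F \right)} = \frac{F^{2}}{3} + \frac{p^{2}}{3}$ ($m{\left(p,F \right)} = \frac{p p + F F}{3} = \frac{p^{2} + F^{2}}{3} = \frac{F^{2} + p^{2}}{3} = \frac{F^{2}}{3} + \frac{p^{2}}{3}$)
$- 34 m{\left(-5,6 \right)} \left(4 z{\left(-2,3 \right)} + 6\right) = - 34 \left(\frac{6^{2}}{3} + \frac{\left(-5\right)^{2}}{3}\right) \left(4 \frac{2 \left(-2\right)^{2}}{3 \left(1 - 2\right)} + 6\right) = - 34 \left(\frac{1}{3} \cdot 36 + \frac{1}{3} \cdot 25\right) \left(4 \cdot 2 \cdot 4 \cdot \frac{1}{3} \frac{1}{-1} + 6\right) = - 34 \left(12 + \frac{25}{3}\right) \left(4 \cdot 2 \cdot 4 \cdot \frac{1}{3} \left(-1\right) + 6\right) = \left(-34\right) \frac{61}{3} \left(4 \left(- \frac{8}{3}\right) + 6\right) = - \frac{2074 \left(- \frac{32}{3} + 6\right)}{3} = \left(- \frac{2074}{3}\right) \left(- \frac{14}{3}\right) = \frac{29036}{9}$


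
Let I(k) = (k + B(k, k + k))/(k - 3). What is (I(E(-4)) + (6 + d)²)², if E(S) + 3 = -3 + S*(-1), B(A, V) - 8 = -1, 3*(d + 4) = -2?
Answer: 49/81 ≈ 0.60494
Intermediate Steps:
d = -14/3 (d = -4 + (⅓)*(-2) = -4 - ⅔ = -14/3 ≈ -4.6667)
B(A, V) = 7 (B(A, V) = 8 - 1 = 7)
E(S) = -6 - S (E(S) = -3 + (-3 + S*(-1)) = -3 + (-3 - S) = -6 - S)
I(k) = (7 + k)/(-3 + k) (I(k) = (k + 7)/(k - 3) = (7 + k)/(-3 + k))
(I(E(-4)) + (6 + d)²)² = ((7 + (-6 - 1*(-4)))/(-3 + (-6 - 1*(-4))) + (6 - 14/3)²)² = ((7 + (-6 + 4))/(-3 + (-6 + 4)) + (4/3)²)² = ((7 - 2)/(-3 - 2) + 16/9)² = (5/(-5) + 16/9)² = (-⅕*5 + 16/9)² = (-1 + 16/9)² = (7/9)² = 49/81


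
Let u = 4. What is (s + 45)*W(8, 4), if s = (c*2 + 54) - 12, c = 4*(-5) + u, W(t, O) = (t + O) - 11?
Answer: 55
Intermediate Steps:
W(t, O) = -11 + O + t (W(t, O) = (O + t) - 11 = -11 + O + t)
c = -16 (c = 4*(-5) + 4 = -20 + 4 = -16)
s = 10 (s = (-16*2 + 54) - 12 = (-32 + 54) - 12 = 22 - 12 = 10)
(s + 45)*W(8, 4) = (10 + 45)*(-11 + 4 + 8) = 55*1 = 55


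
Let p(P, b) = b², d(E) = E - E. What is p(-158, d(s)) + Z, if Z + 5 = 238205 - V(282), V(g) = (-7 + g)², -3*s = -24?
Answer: 162575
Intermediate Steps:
s = 8 (s = -⅓*(-24) = 8)
d(E) = 0
Z = 162575 (Z = -5 + (238205 - (-7 + 282)²) = -5 + (238205 - 1*275²) = -5 + (238205 - 1*75625) = -5 + (238205 - 75625) = -5 + 162580 = 162575)
p(-158, d(s)) + Z = 0² + 162575 = 0 + 162575 = 162575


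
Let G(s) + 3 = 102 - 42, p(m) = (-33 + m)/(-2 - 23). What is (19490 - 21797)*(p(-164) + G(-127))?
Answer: -3741954/25 ≈ -1.4968e+5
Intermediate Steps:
p(m) = 33/25 - m/25 (p(m) = (-33 + m)/(-25) = (-33 + m)*(-1/25) = 33/25 - m/25)
G(s) = 57 (G(s) = -3 + (102 - 42) = -3 + 60 = 57)
(19490 - 21797)*(p(-164) + G(-127)) = (19490 - 21797)*((33/25 - 1/25*(-164)) + 57) = -2307*((33/25 + 164/25) + 57) = -2307*(197/25 + 57) = -2307*1622/25 = -3741954/25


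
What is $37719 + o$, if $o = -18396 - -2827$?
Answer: $22150$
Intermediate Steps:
$o = -15569$ ($o = -18396 + 2827 = -15569$)
$37719 + o = 37719 - 15569 = 22150$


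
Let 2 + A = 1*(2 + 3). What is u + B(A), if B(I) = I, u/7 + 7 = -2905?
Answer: -20381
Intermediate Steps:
u = -20384 (u = -49 + 7*(-2905) = -49 - 20335 = -20384)
A = 3 (A = -2 + 1*(2 + 3) = -2 + 1*5 = -2 + 5 = 3)
u + B(A) = -20384 + 3 = -20381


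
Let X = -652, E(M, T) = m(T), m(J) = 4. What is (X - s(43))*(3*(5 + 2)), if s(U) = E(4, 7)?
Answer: -13776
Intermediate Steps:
E(M, T) = 4
s(U) = 4
(X - s(43))*(3*(5 + 2)) = (-652 - 1*4)*(3*(5 + 2)) = (-652 - 4)*(3*7) = -656*21 = -13776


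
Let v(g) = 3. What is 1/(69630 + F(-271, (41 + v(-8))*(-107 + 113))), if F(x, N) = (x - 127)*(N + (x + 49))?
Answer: 1/52914 ≈ 1.8899e-5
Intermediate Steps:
F(x, N) = (-127 + x)*(49 + N + x) (F(x, N) = (-127 + x)*(N + (49 + x)) = (-127 + x)*(49 + N + x))
1/(69630 + F(-271, (41 + v(-8))*(-107 + 113))) = 1/(69630 + (-6223 + (-271)**2 - 127*(41 + 3)*(-107 + 113) - 78*(-271) + ((41 + 3)*(-107 + 113))*(-271))) = 1/(69630 + (-6223 + 73441 - 5588*6 + 21138 + (44*6)*(-271))) = 1/(69630 + (-6223 + 73441 - 127*264 + 21138 + 264*(-271))) = 1/(69630 + (-6223 + 73441 - 33528 + 21138 - 71544)) = 1/(69630 - 16716) = 1/52914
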